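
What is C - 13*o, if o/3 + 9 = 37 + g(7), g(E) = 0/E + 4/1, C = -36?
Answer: -1284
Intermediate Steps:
g(E) = 4 (g(E) = 0 + 4*1 = 0 + 4 = 4)
o = 96 (o = -27 + 3*(37 + 4) = -27 + 3*41 = -27 + 123 = 96)
C - 13*o = -36 - 13*96 = -36 - 1248 = -1284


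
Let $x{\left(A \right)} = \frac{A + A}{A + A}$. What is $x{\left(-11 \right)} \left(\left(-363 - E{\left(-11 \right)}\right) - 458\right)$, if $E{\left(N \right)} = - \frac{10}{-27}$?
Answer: $- \frac{22177}{27} \approx -821.37$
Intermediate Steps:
$x{\left(A \right)} = 1$ ($x{\left(A \right)} = \frac{2 A}{2 A} = 2 A \frac{1}{2 A} = 1$)
$E{\left(N \right)} = \frac{10}{27}$ ($E{\left(N \right)} = \left(-10\right) \left(- \frac{1}{27}\right) = \frac{10}{27}$)
$x{\left(-11 \right)} \left(\left(-363 - E{\left(-11 \right)}\right) - 458\right) = 1 \left(\left(-363 - \frac{10}{27}\right) - 458\right) = 1 \left(- \frac{9811}{27} - 458\right) = 1 \left(- \frac{22177}{27}\right) = - \frac{22177}{27}$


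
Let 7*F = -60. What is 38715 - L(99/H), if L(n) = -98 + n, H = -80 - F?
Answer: 19407193/500 ≈ 38814.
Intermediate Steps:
F = -60/7 (F = (⅐)*(-60) = -60/7 ≈ -8.5714)
H = -500/7 (H = -80 - 1*(-60/7) = -80 + 60/7 = -500/7 ≈ -71.429)
38715 - L(99/H) = 38715 - (-98 + 99/(-500/7)) = 38715 - (-98 + 99*(-7/500)) = 38715 - (-98 - 693/500) = 38715 - 1*(-49693/500) = 38715 + 49693/500 = 19407193/500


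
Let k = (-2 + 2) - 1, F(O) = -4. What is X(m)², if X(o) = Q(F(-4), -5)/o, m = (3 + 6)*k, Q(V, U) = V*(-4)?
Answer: 256/81 ≈ 3.1605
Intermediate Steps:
Q(V, U) = -4*V
k = -1 (k = 0 - 1 = -1)
m = -9 (m = (3 + 6)*(-1) = 9*(-1) = -9)
X(o) = 16/o (X(o) = (-4*(-4))/o = 16/o)
X(m)² = (16/(-9))² = (16*(-⅑))² = (-16/9)² = 256/81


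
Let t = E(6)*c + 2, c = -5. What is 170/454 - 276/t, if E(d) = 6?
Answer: 16258/1589 ≈ 10.232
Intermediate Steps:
t = -28 (t = 6*(-5) + 2 = -30 + 2 = -28)
170/454 - 276/t = 170/454 - 276/(-28) = 170*(1/454) - 276*(-1/28) = 85/227 + 69/7 = 16258/1589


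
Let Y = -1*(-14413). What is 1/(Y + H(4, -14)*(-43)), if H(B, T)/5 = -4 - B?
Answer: 1/16133 ≈ 6.1985e-5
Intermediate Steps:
H(B, T) = -20 - 5*B (H(B, T) = 5*(-4 - B) = -20 - 5*B)
Y = 14413
1/(Y + H(4, -14)*(-43)) = 1/(14413 + (-20 - 5*4)*(-43)) = 1/(14413 + (-20 - 20)*(-43)) = 1/(14413 - 40*(-43)) = 1/(14413 + 1720) = 1/16133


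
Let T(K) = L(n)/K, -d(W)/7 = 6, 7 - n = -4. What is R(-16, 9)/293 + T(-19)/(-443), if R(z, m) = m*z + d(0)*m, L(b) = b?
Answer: -4390451/2466181 ≈ -1.7803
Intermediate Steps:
n = 11 (n = 7 - 1*(-4) = 7 + 4 = 11)
d(W) = -42 (d(W) = -7*6 = -42)
T(K) = 11/K
R(z, m) = -42*m + m*z (R(z, m) = m*z - 42*m = -42*m + m*z)
R(-16, 9)/293 + T(-19)/(-443) = (9*(-42 - 16))/293 + (11/(-19))/(-443) = (9*(-58))*(1/293) + (11*(-1/19))*(-1/443) = -522*1/293 - 11/19*(-1/443) = -522/293 + 11/8417 = -4390451/2466181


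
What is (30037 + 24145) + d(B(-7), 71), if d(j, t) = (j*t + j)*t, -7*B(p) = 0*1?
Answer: 54182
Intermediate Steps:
B(p) = 0 (B(p) = -0 = -1/7*0 = 0)
d(j, t) = t*(j + j*t) (d(j, t) = (j + j*t)*t = t*(j + j*t))
(30037 + 24145) + d(B(-7), 71) = (30037 + 24145) + 0*71*(1 + 71) = 54182 + 0*71*72 = 54182 + 0 = 54182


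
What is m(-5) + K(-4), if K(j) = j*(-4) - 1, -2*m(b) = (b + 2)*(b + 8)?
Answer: 39/2 ≈ 19.500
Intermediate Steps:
m(b) = -(2 + b)*(8 + b)/2 (m(b) = -(b + 2)*(b + 8)/2 = -(2 + b)*(8 + b)/2)
K(j) = -1 - 4*j (K(j) = -4*j - 1 = -1 - 4*j)
m(-5) + K(-4) = (-8 - 5*(-5) - 1/2*(-5)**2) + (-1 - 4*(-4)) = (-8 + 25 - 1/2*25) + (-1 + 16) = (-8 + 25 - 25/2) + 15 = 9/2 + 15 = 39/2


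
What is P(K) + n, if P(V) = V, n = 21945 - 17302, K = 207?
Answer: 4850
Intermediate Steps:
n = 4643
P(K) + n = 207 + 4643 = 4850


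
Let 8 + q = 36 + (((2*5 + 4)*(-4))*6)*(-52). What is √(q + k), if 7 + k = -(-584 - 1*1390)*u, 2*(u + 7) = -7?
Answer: 7*I*√66 ≈ 56.868*I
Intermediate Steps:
u = -21/2 (u = -7 + (½)*(-7) = -7 - 7/2 = -21/2 ≈ -10.500)
k = -20734 (k = -7 - (-584 - 1*1390)*(-21)/2 = -7 - (-584 - 1390)*(-21)/2 = -7 - (-1974)*(-21)/2 = -7 - 1*20727 = -7 - 20727 = -20734)
q = 17500 (q = -8 + (36 + (((2*5 + 4)*(-4))*6)*(-52)) = -8 + (36 + (((10 + 4)*(-4))*6)*(-52)) = -8 + (36 + ((14*(-4))*6)*(-52)) = -8 + (36 - 56*6*(-52)) = -8 + (36 - 336*(-52)) = -8 + (36 + 17472) = -8 + 17508 = 17500)
√(q + k) = √(17500 - 20734) = √(-3234) = 7*I*√66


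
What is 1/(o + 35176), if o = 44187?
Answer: 1/79363 ≈ 1.2600e-5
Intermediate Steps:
1/(o + 35176) = 1/(44187 + 35176) = 1/79363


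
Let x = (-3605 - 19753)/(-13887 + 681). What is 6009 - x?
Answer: 13221916/2201 ≈ 6007.2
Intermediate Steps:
x = 3893/2201 (x = -23358/(-13206) = -23358*(-1/13206) = 3893/2201 ≈ 1.7687)
6009 - x = 6009 - 1*3893/2201 = 6009 - 3893/2201 = 13221916/2201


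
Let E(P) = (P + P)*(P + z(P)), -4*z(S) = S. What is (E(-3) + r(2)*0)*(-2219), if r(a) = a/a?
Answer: -59913/2 ≈ -29957.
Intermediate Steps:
z(S) = -S/4
r(a) = 1
E(P) = 3*P²/2 (E(P) = (P + P)*(P - P/4) = (2*P)*(3*P/4) = 3*P²/2)
(E(-3) + r(2)*0)*(-2219) = ((3/2)*(-3)² + 1*0)*(-2219) = ((3/2)*9 + 0)*(-2219) = (27/2 + 0)*(-2219) = (27/2)*(-2219) = -59913/2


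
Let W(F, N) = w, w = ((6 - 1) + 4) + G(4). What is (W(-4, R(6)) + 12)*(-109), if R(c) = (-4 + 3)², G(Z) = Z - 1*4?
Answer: -2289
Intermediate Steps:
G(Z) = -4 + Z (G(Z) = Z - 4 = -4 + Z)
w = 9 (w = ((6 - 1) + 4) + (-4 + 4) = (5 + 4) + 0 = 9 + 0 = 9)
R(c) = 1 (R(c) = (-1)² = 1)
W(F, N) = 9
(W(-4, R(6)) + 12)*(-109) = (9 + 12)*(-109) = 21*(-109) = -2289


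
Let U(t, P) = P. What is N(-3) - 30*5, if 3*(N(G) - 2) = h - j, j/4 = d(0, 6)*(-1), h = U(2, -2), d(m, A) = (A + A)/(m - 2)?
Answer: -470/3 ≈ -156.67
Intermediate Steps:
d(m, A) = 2*A/(-2 + m) (d(m, A) = (2*A)/(-2 + m) = 2*A/(-2 + m))
h = -2
j = 24 (j = 4*((2*6/(-2 + 0))*(-1)) = 4*((2*6/(-2))*(-1)) = 4*((2*6*(-½))*(-1)) = 4*(-6*(-1)) = 4*6 = 24)
N(G) = -20/3 (N(G) = 2 + (-2 - 1*24)/3 = 2 + (-2 - 24)/3 = 2 + (⅓)*(-26) = 2 - 26/3 = -20/3)
N(-3) - 30*5 = -20/3 - 30*5 = -20/3 - 150 = -470/3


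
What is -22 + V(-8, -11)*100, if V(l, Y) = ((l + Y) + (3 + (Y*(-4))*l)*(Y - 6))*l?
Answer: -4731222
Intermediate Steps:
V(l, Y) = l*(Y + l + (-6 + Y)*(3 - 4*Y*l)) (V(l, Y) = ((Y + l) + (3 + (-4*Y)*l)*(-6 + Y))*l = ((Y + l) + (3 - 4*Y*l)*(-6 + Y))*l = ((Y + l) + (-6 + Y)*(3 - 4*Y*l))*l = (Y + l + (-6 + Y)*(3 - 4*Y*l))*l = l*(Y + l + (-6 + Y)*(3 - 4*Y*l)))
-22 + V(-8, -11)*100 = -22 - 8*(-18 - 8 + 4*(-11) - 4*(-8)*(-11)**2 + 24*(-11)*(-8))*100 = -22 - 8*(-18 - 8 - 44 - 4*(-8)*121 + 2112)*100 = -22 - 8*(-18 - 8 - 44 + 3872 + 2112)*100 = -22 - 8*5914*100 = -22 - 47312*100 = -22 - 4731200 = -4731222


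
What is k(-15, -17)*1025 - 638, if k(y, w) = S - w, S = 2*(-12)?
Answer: -7813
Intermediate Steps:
S = -24
k(y, w) = -24 - w
k(-15, -17)*1025 - 638 = (-24 - 1*(-17))*1025 - 638 = (-24 + 17)*1025 - 638 = -7*1025 - 638 = -7175 - 638 = -7813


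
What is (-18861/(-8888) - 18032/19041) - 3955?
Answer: -60830102705/15385128 ≈ -3953.8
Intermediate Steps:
(-18861/(-8888) - 18032/19041) - 3955 = (-18861*(-1/8888) - 18032*1/19041) - 3955 = (18861/8888 - 18032/19041) - 3955 = 18078535/15385128 - 3955 = -60830102705/15385128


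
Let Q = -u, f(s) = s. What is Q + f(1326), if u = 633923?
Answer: -632597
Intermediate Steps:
Q = -633923 (Q = -1*633923 = -633923)
Q + f(1326) = -633923 + 1326 = -632597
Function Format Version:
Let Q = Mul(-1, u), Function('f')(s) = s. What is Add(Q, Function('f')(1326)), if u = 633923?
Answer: -632597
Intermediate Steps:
Q = -633923 (Q = Mul(-1, 633923) = -633923)
Add(Q, Function('f')(1326)) = Add(-633923, 1326) = -632597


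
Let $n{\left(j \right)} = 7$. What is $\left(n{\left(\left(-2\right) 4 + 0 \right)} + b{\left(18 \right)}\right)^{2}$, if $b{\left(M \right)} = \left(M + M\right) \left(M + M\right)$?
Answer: $1697809$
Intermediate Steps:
$b{\left(M \right)} = 4 M^{2}$ ($b{\left(M \right)} = 2 M 2 M = 4 M^{2}$)
$\left(n{\left(\left(-2\right) 4 + 0 \right)} + b{\left(18 \right)}\right)^{2} = \left(7 + 4 \cdot 18^{2}\right)^{2} = \left(7 + 4 \cdot 324\right)^{2} = \left(7 + 1296\right)^{2} = 1303^{2} = 1697809$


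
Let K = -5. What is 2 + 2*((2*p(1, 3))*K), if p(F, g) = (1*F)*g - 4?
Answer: 22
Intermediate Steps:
p(F, g) = -4 + F*g (p(F, g) = F*g - 4 = -4 + F*g)
2 + 2*((2*p(1, 3))*K) = 2 + 2*((2*(-4 + 1*3))*(-5)) = 2 + 2*((2*(-4 + 3))*(-5)) = 2 + 2*((2*(-1))*(-5)) = 2 + 2*(-2*(-5)) = 2 + 2*10 = 2 + 20 = 22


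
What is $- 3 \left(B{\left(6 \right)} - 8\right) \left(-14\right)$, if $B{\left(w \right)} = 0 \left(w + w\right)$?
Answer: $-336$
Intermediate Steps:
$B{\left(w \right)} = 0$ ($B{\left(w \right)} = 0 \cdot 2 w = 0$)
$- 3 \left(B{\left(6 \right)} - 8\right) \left(-14\right) = - 3 \left(0 - 8\right) \left(-14\right) = \left(-3\right) \left(-8\right) \left(-14\right) = 24 \left(-14\right) = -336$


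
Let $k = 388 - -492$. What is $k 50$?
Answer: $44000$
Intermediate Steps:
$k = 880$ ($k = 388 + 492 = 880$)
$k 50 = 880 \cdot 50 = 44000$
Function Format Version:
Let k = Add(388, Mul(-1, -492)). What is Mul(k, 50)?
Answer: 44000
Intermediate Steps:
k = 880 (k = Add(388, 492) = 880)
Mul(k, 50) = Mul(880, 50) = 44000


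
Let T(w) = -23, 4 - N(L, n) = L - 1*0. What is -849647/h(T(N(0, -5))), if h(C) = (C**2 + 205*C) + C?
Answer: 849647/4209 ≈ 201.86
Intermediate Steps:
N(L, n) = 4 - L (N(L, n) = 4 - (L - 1*0) = 4 - (L + 0) = 4 - L)
h(C) = C**2 + 206*C
-849647/h(T(N(0, -5))) = -849647*(-1/(23*(206 - 23))) = -849647/((-23*183)) = -849647/(-4209) = -849647*(-1/4209) = 849647/4209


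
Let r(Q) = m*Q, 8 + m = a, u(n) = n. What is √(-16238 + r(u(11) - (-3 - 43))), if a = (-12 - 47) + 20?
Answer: I*√18917 ≈ 137.54*I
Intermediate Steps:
a = -39 (a = -59 + 20 = -39)
m = -47 (m = -8 - 39 = -47)
r(Q) = -47*Q
√(-16238 + r(u(11) - (-3 - 43))) = √(-16238 - 47*(11 - (-3 - 43))) = √(-16238 - 47*(11 - 1*(-46))) = √(-16238 - 47*(11 + 46)) = √(-16238 - 47*57) = √(-16238 - 2679) = √(-18917) = I*√18917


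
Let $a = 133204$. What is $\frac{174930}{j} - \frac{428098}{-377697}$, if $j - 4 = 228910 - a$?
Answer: $\frac{629669387}{212643411} \approx 2.9612$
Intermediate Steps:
$j = 95710$ ($j = 4 + \left(228910 - 133204\right) = 4 + 95706 = 95710$)
$\frac{174930}{j} - \frac{428098}{-377697} = \frac{174930}{95710} - \frac{428098}{-377697} = 174930 \cdot \frac{1}{95710} - - \frac{428098}{377697} = \frac{1029}{563} + \frac{428098}{377697} = \frac{629669387}{212643411}$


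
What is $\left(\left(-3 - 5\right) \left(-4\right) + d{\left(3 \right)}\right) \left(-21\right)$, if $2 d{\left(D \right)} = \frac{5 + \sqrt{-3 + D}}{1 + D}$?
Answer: $- \frac{5481}{8} \approx -685.13$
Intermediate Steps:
$d{\left(D \right)} = \frac{5 + \sqrt{-3 + D}}{2 \left(1 + D\right)}$ ($d{\left(D \right)} = \frac{\left(5 + \sqrt{-3 + D}\right) \frac{1}{1 + D}}{2} = \frac{\frac{1}{1 + D} \left(5 + \sqrt{-3 + D}\right)}{2} = \frac{5 + \sqrt{-3 + D}}{2 \left(1 + D\right)}$)
$\left(\left(-3 - 5\right) \left(-4\right) + d{\left(3 \right)}\right) \left(-21\right) = \left(\left(-3 - 5\right) \left(-4\right) + \frac{5 + \sqrt{-3 + 3}}{2 \left(1 + 3\right)}\right) \left(-21\right) = \left(\left(-8\right) \left(-4\right) + \frac{5 + \sqrt{0}}{2 \cdot 4}\right) \left(-21\right) = \left(32 + \frac{1}{2} \cdot \frac{1}{4} \left(5 + 0\right)\right) \left(-21\right) = \left(32 + \frac{1}{2} \cdot \frac{1}{4} \cdot 5\right) \left(-21\right) = \left(32 + \frac{5}{8}\right) \left(-21\right) = \frac{261}{8} \left(-21\right) = - \frac{5481}{8}$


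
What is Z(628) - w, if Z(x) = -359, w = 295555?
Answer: -295914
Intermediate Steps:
Z(628) - w = -359 - 1*295555 = -359 - 295555 = -295914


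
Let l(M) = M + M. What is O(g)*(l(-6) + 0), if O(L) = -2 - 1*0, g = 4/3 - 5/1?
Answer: 24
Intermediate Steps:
l(M) = 2*M
g = -11/3 (g = 4*(⅓) - 5*1 = 4/3 - 5 = -11/3 ≈ -3.6667)
O(L) = -2 (O(L) = -2 + 0 = -2)
O(g)*(l(-6) + 0) = -2*(2*(-6) + 0) = -2*(-12 + 0) = -2*(-12) = 24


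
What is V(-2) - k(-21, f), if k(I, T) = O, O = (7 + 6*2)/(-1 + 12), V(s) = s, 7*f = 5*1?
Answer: -41/11 ≈ -3.7273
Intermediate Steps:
f = 5/7 (f = (5*1)/7 = (⅐)*5 = 5/7 ≈ 0.71429)
O = 19/11 (O = (7 + 12)/11 = 19*(1/11) = 19/11 ≈ 1.7273)
k(I, T) = 19/11
V(-2) - k(-21, f) = -2 - 1*19/11 = -2 - 19/11 = -41/11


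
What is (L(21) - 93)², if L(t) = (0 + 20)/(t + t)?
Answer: 3775249/441 ≈ 8560.7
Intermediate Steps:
L(t) = 10/t (L(t) = 20/((2*t)) = 20*(1/(2*t)) = 10/t)
(L(21) - 93)² = (10/21 - 93)² = (-1943/21)² = 3775249/441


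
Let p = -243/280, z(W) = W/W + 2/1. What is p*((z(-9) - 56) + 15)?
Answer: 4617/140 ≈ 32.979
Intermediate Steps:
z(W) = 3 (z(W) = 1 + 2*1 = 1 + 2 = 3)
p = -243/280 (p = -243*1/280 = -243/280 ≈ -0.86786)
p*((z(-9) - 56) + 15) = -243*((3 - 56) + 15)/280 = -243*(-53 + 15)/280 = -243/280*(-38) = 4617/140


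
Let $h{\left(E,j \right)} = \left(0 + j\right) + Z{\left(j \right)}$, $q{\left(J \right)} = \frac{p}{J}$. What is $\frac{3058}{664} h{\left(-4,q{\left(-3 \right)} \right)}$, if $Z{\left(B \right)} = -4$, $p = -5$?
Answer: $- \frac{10703}{996} \approx -10.746$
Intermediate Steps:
$q{\left(J \right)} = - \frac{5}{J}$
$h{\left(E,j \right)} = -4 + j$ ($h{\left(E,j \right)} = \left(0 + j\right) - 4 = j - 4 = -4 + j$)
$\frac{3058}{664} h{\left(-4,q{\left(-3 \right)} \right)} = \frac{3058}{664} \left(-4 - \frac{5}{-3}\right) = 3058 \cdot \frac{1}{664} \left(-4 - - \frac{5}{3}\right) = \frac{1529 \left(-4 + \frac{5}{3}\right)}{332} = \frac{1529}{332} \left(- \frac{7}{3}\right) = - \frac{10703}{996}$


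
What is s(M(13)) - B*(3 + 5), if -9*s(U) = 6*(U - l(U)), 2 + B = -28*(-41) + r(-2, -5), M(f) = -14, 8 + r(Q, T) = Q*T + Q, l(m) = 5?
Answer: -27466/3 ≈ -9155.3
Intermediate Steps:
r(Q, T) = -8 + Q + Q*T (r(Q, T) = -8 + (Q*T + Q) = -8 + (Q + Q*T) = -8 + Q + Q*T)
B = 1146 (B = -2 + (-28*(-41) + (-8 - 2 - 2*(-5))) = -2 + (1148 + (-8 - 2 + 10)) = -2 + (1148 + 0) = -2 + 1148 = 1146)
s(U) = 10/3 - 2*U/3 (s(U) = -2*(U - 1*5)/3 = -2*(U - 5)/3 = -2*(-5 + U)/3 = -(-30 + 6*U)/9 = 10/3 - 2*U/3)
s(M(13)) - B*(3 + 5) = (10/3 - 2/3*(-14)) - 1146*(3 + 5) = (10/3 + 28/3) - 1146*8 = 38/3 - 1*9168 = 38/3 - 9168 = -27466/3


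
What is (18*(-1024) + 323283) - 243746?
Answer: 61105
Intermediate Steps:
(18*(-1024) + 323283) - 243746 = (-18432 + 323283) - 243746 = 304851 - 243746 = 61105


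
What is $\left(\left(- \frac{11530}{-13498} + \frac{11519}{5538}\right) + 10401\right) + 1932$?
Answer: $\frac{461067407647}{37375962} \approx 12336.0$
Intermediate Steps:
$\left(\left(- \frac{11530}{-13498} + \frac{11519}{5538}\right) + 10401\right) + 1932 = \left(\left(\left(-11530\right) \left(- \frac{1}{13498}\right) + 11519 \cdot \frac{1}{5538}\right) + 10401\right) + 1932 = \left(\left(\frac{5765}{6749} + \frac{11519}{5538}\right) + 10401\right) + 1932 = \left(\frac{109668301}{37375962} + 10401\right) + 1932 = \frac{388857049063}{37375962} + 1932 = \frac{461067407647}{37375962}$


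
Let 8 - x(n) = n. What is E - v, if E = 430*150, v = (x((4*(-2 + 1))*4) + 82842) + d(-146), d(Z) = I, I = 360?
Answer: -18726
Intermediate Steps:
d(Z) = 360
x(n) = 8 - n
v = 83226 (v = ((8 - 4*(-2 + 1)*4) + 82842) + 360 = ((8 - 4*(-1)*4) + 82842) + 360 = ((8 - (-4)*4) + 82842) + 360 = ((8 - 1*(-16)) + 82842) + 360 = ((8 + 16) + 82842) + 360 = (24 + 82842) + 360 = 82866 + 360 = 83226)
E = 64500
E - v = 64500 - 1*83226 = 64500 - 83226 = -18726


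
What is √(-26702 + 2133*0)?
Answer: 13*I*√158 ≈ 163.41*I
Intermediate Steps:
√(-26702 + 2133*0) = √(-26702 + 0) = √(-26702) = 13*I*√158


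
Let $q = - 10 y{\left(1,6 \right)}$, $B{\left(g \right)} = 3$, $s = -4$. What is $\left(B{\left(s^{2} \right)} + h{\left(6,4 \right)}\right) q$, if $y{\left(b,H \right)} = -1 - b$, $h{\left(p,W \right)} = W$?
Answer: $140$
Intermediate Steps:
$q = 20$ ($q = - 10 \left(-1 - 1\right) = \left(-10\right) \left(-2\right) = 20$)
$\left(B{\left(s^{2} \right)} + h{\left(6,4 \right)}\right) q = \left(3 + 4\right) 20 = 7 \cdot 20 = 140$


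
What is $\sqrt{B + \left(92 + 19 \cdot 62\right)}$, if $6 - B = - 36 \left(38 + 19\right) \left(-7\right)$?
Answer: $4 i \sqrt{818} \approx 114.4 i$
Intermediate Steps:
$B = -14358$ ($B = 6 - - 36 \left(38 + 19\right) \left(-7\right) = 6 - \left(-36\right) 57 \left(-7\right) = 6 - \left(-2052\right) \left(-7\right) = 6 - 14364 = -14358$)
$\sqrt{B + \left(92 + 19 \cdot 62\right)} = \sqrt{-14358 + \left(92 + 19 \cdot 62\right)} = \sqrt{-14358 + \left(92 + 1178\right)} = \sqrt{-14358 + 1270} = \sqrt{-13088} = 4 i \sqrt{818}$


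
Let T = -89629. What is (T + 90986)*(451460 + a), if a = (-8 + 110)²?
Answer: 626749448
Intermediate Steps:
a = 10404 (a = 102² = 10404)
(T + 90986)*(451460 + a) = (-89629 + 90986)*(451460 + 10404) = 1357*461864 = 626749448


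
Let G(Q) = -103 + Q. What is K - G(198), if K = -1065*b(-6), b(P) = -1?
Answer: 970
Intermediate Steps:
K = 1065 (K = -1065*(-1) = 1065)
K - G(198) = 1065 - (-103 + 198) = 1065 - 1*95 = 1065 - 95 = 970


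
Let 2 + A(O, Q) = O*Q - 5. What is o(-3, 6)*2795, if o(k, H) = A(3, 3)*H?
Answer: 33540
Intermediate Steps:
A(O, Q) = -7 + O*Q (A(O, Q) = -2 + (O*Q - 5) = -2 + (-5 + O*Q) = -7 + O*Q)
o(k, H) = 2*H (o(k, H) = (-7 + 3*3)*H = (-7 + 9)*H = 2*H)
o(-3, 6)*2795 = (2*6)*2795 = 12*2795 = 33540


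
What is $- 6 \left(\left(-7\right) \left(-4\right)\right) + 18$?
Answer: $-150$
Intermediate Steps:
$- 6 \left(\left(-7\right) \left(-4\right)\right) + 18 = \left(-6\right) 28 + 18 = -168 + 18 = -150$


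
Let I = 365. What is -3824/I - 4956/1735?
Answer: -1688716/126655 ≈ -13.333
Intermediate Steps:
-3824/I - 4956/1735 = -3824/365 - 4956/1735 = -1688716/126655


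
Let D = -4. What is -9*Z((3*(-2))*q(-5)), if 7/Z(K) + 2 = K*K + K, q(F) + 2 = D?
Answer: -9/190 ≈ -0.047368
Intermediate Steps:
q(F) = -6 (q(F) = -2 - 4 = -6)
Z(K) = 7/(-2 + K + K²) (Z(K) = 7/(-2 + (K*K + K)) = 7/(-2 + (K² + K)) = 7/(-2 + (K + K²)) = 7/(-2 + K + K²))
-9*Z((3*(-2))*q(-5)) = -63/(-2 + (3*(-2))*(-6) + ((3*(-2))*(-6))²) = -63/(-2 - 6*(-6) + (-6*(-6))²) = -63/(-2 + 36 + 36²) = -63/(-2 + 36 + 1296) = -63/1330 = -9*1/190 = -9/190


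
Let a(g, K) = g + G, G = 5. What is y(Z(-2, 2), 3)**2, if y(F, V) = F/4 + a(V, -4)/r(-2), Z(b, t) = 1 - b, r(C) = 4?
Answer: 121/16 ≈ 7.5625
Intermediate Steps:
a(g, K) = 5 + g (a(g, K) = g + 5 = 5 + g)
y(F, V) = 5/4 + F/4 + V/4 (y(F, V) = F/4 + (5 + V)/4 = F*(1/4) + (5 + V)*(1/4) = F/4 + (5/4 + V/4) = 5/4 + F/4 + V/4)
y(Z(-2, 2), 3)**2 = (5/4 + (1 - 1*(-2))/4 + (1/4)*3)**2 = (5/4 + (1 + 2)/4 + 3/4)**2 = (5/4 + (1/4)*3 + 3/4)**2 = (5/4 + 3/4 + 3/4)**2 = (11/4)**2 = 121/16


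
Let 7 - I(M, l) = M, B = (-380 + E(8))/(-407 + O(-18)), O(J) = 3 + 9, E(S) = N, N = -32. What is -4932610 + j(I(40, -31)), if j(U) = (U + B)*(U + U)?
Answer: -1947547832/395 ≈ -4.9305e+6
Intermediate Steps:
E(S) = -32
O(J) = 12
B = 412/395 (B = (-380 - 32)/(-407 + 12) = -412/(-395) = -412*(-1/395) = 412/395 ≈ 1.0430)
I(M, l) = 7 - M
j(U) = 2*U*(412/395 + U) (j(U) = (U + 412/395)*(U + U) = (412/395 + U)*(2*U) = 2*U*(412/395 + U))
-4932610 + j(I(40, -31)) = -4932610 + 2*(7 - 1*40)*(412 + 395*(7 - 1*40))/395 = -4932610 + 2*(7 - 40)*(412 + 395*(7 - 40))/395 = -4932610 + (2/395)*(-33)*(412 + 395*(-33)) = -4932610 + (2/395)*(-33)*(412 - 13035) = -4932610 + (2/395)*(-33)*(-12623) = -4932610 + 833118/395 = -1947547832/395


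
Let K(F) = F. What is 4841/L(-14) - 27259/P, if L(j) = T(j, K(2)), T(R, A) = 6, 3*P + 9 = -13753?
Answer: 16778126/20643 ≈ 812.78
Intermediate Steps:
P = -13762/3 (P = -3 + (1/3)*(-13753) = -3 - 13753/3 = -13762/3 ≈ -4587.3)
L(j) = 6
4841/L(-14) - 27259/P = 4841/6 - 27259/(-13762/3) = 4841*(1/6) - 27259*(-3/13762) = 4841/6 + 81777/13762 = 16778126/20643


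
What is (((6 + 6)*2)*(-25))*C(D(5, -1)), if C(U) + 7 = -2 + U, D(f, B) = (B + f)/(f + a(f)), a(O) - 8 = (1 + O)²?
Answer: 262200/49 ≈ 5351.0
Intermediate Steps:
a(O) = 8 + (1 + O)²
D(f, B) = (B + f)/(8 + f + (1 + f)²) (D(f, B) = (B + f)/(f + (8 + (1 + f)²)) = (B + f)/(8 + f + (1 + f)²))
C(U) = -9 + U (C(U) = -7 + (-2 + U) = -9 + U)
(((6 + 6)*2)*(-25))*C(D(5, -1)) = (((6 + 6)*2)*(-25))*(-9 + (-1 + 5)/(8 + 5 + (1 + 5)²)) = ((12*2)*(-25))*(-9 + 4/(8 + 5 + 6²)) = (24*(-25))*(-9 + 4/(8 + 5 + 36)) = -600*(-9 + 4/49) = -600*(-437/49) = 262200/49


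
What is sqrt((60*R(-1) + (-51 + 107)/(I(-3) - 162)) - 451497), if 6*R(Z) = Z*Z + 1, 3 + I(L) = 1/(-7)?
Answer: 3*I*sqrt(14497439)/17 ≈ 671.92*I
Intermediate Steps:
I(L) = -22/7 (I(L) = -3 + 1/(-7) = -3 - 1/7 = -22/7)
R(Z) = 1/6 + Z**2/6 (R(Z) = (Z*Z + 1)/6 = (Z**2 + 1)/6 = (1 + Z**2)/6 = 1/6 + Z**2/6)
sqrt((60*R(-1) + (-51 + 107)/(I(-3) - 162)) - 451497) = sqrt((60*(1/6 + (1/6)*(-1)**2) + (-51 + 107)/(-22/7 - 162)) - 451497) = sqrt((60*(1/6 + (1/6)*1) + 56/(-1156/7)) - 451497) = sqrt((60*(1/6 + 1/6) + 56*(-7/1156)) - 451497) = sqrt((60*(1/3) - 98/289) - 451497) = sqrt((20 - 98/289) - 451497) = sqrt(5682/289 - 451497) = sqrt(-130476951/289) = 3*I*sqrt(14497439)/17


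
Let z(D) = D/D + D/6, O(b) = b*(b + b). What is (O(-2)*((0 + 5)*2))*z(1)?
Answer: 280/3 ≈ 93.333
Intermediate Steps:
O(b) = 2*b² (O(b) = b*(2*b) = 2*b²)
z(D) = 1 + D/6 (z(D) = 1 + D*(⅙) = 1 + D/6)
(O(-2)*((0 + 5)*2))*z(1) = ((2*(-2)²)*((0 + 5)*2))*(1 + (⅙)*1) = ((2*4)*(5*2))*(1 + ⅙) = (8*10)*(7/6) = 80*(7/6) = 280/3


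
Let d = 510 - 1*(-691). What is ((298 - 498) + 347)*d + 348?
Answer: 176895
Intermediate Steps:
d = 1201 (d = 510 + 691 = 1201)
((298 - 498) + 347)*d + 348 = ((298 - 498) + 347)*1201 + 348 = (-200 + 347)*1201 + 348 = 147*1201 + 348 = 176547 + 348 = 176895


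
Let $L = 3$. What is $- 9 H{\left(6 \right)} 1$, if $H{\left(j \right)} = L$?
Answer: $-27$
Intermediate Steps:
$H{\left(j \right)} = 3$
$- 9 H{\left(6 \right)} 1 = \left(-9\right) 3 \cdot 1 = \left(-27\right) 1 = -27$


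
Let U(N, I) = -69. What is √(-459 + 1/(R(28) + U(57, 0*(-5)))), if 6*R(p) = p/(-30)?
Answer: 3*I*√123481826/1556 ≈ 21.425*I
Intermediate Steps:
R(p) = -p/180 (R(p) = (p/(-30))/6 = (p*(-1/30))/6 = (-p/30)/6 = -p/180)
√(-459 + 1/(R(28) + U(57, 0*(-5)))) = √(-459 + 1/(-1/180*28 - 69)) = √(-459 + 1/(-7/45 - 69)) = √(-459 + 1/(-3112/45)) = √(-459 - 45/3112) = √(-1428453/3112) = 3*I*√123481826/1556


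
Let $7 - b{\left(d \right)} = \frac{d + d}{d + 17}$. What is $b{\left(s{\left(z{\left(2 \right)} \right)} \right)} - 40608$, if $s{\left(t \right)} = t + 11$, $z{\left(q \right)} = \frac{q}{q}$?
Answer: $- \frac{1177453}{29} \approx -40602.0$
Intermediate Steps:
$z{\left(q \right)} = 1$
$s{\left(t \right)} = 11 + t$
$b{\left(d \right)} = 7 - \frac{2 d}{17 + d}$ ($b{\left(d \right)} = 7 - \frac{d + d}{d + 17} = 7 - \frac{2 d}{17 + d}$)
$b{\left(s{\left(z{\left(2 \right)} \right)} \right)} - 40608 = \frac{119 + 5 \left(11 + 1\right)}{17 + \left(11 + 1\right)} - 40608 = \frac{119 + 5 \cdot 12}{17 + 12} - 40608 = \frac{119 + 60}{29} - 40608 = \frac{1}{29} \cdot 179 - 40608 = \frac{179}{29} - 40608 = - \frac{1177453}{29}$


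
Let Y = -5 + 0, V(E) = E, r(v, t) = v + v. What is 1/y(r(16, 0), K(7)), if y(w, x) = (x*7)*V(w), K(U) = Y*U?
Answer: -1/7840 ≈ -0.00012755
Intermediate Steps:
r(v, t) = 2*v
Y = -5
K(U) = -5*U
y(w, x) = 7*w*x (y(w, x) = (x*7)*w = (7*x)*w = 7*w*x)
1/y(r(16, 0), K(7)) = 1/(7*(2*16)*(-5*7)) = 1/(7*32*(-35)) = 1/(-7840) = -1/7840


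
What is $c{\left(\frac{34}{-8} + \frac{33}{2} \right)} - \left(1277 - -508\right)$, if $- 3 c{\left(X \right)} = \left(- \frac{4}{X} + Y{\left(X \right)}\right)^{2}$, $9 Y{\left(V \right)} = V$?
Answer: $- \frac{16666462705}{9335088} \approx -1785.4$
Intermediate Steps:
$Y{\left(V \right)} = \frac{V}{9}$
$c{\left(X \right)} = - \frac{\left(- \frac{4}{X} + \frac{X}{9}\right)^{2}}{3}$
$c{\left(\frac{34}{-8} + \frac{33}{2} \right)} - \left(1277 - -508\right) = - \frac{\left(-36 + \left(\frac{34}{-8} + \frac{33}{2}\right)^{2}\right)^{2}}{243 \left(\frac{34}{-8} + \frac{33}{2}\right)^{2}} - \left(1277 - -508\right) = - \frac{\left(-36 + \left(34 \left(- \frac{1}{8}\right) + 33 \cdot \frac{1}{2}\right)^{2}\right)^{2}}{243 \left(34 \left(- \frac{1}{8}\right) + 33 \cdot \frac{1}{2}\right)^{2}} - \left(1277 + 508\right) = - \frac{\left(-36 + \left(- \frac{17}{4} + \frac{33}{2}\right)^{2}\right)^{2}}{243 \left(- \frac{17}{4} + \frac{33}{2}\right)^{2}} - 1785 = - \frac{\left(-36 + \left(\frac{49}{4}\right)^{2}\right)^{2}}{243 \cdot \frac{2401}{16}} - 1785 = \left(- \frac{1}{243}\right) \frac{16}{2401} \left(-36 + \frac{2401}{16}\right)^{2} - 1785 = \left(- \frac{1}{243}\right) \frac{16}{2401} \left(\frac{1825}{16}\right)^{2} - 1785 = \left(- \frac{1}{243}\right) \frac{16}{2401} \cdot \frac{3330625}{256} - 1785 = - \frac{3330625}{9335088} - 1785 = - \frac{16666462705}{9335088}$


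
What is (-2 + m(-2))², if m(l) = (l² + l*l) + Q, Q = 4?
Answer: 100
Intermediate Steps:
m(l) = 4 + 2*l² (m(l) = (l² + l*l) + 4 = (l² + l²) + 4 = 2*l² + 4 = 4 + 2*l²)
(-2 + m(-2))² = (-2 + (4 + 2*(-2)²))² = (-2 + (4 + 2*4))² = (-2 + (4 + 8))² = (-2 + 12)² = 10² = 100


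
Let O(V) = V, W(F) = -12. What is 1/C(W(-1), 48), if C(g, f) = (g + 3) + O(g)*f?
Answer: -1/585 ≈ -0.0017094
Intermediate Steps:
C(g, f) = 3 + g + f*g (C(g, f) = (g + 3) + g*f = (3 + g) + f*g = 3 + g + f*g)
1/C(W(-1), 48) = 1/(3 - 12 + 48*(-12)) = 1/(3 - 12 - 576) = 1/(-585) = -1/585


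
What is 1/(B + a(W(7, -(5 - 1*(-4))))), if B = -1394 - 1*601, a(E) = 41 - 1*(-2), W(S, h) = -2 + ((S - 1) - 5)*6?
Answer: -1/1952 ≈ -0.00051230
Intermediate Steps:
W(S, h) = -38 + 6*S (W(S, h) = -2 + ((-1 + S) - 5)*6 = -2 + (-6 + S)*6 = -2 + (-36 + 6*S) = -38 + 6*S)
a(E) = 43 (a(E) = 41 + 2 = 43)
B = -1995 (B = -1394 - 601 = -1995)
1/(B + a(W(7, -(5 - 1*(-4))))) = 1/(-1995 + 43) = 1/(-1952) = -1/1952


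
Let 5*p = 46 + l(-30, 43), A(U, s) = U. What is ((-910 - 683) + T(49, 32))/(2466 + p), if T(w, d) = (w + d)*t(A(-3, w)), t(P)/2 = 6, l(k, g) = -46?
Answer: -69/274 ≈ -0.25182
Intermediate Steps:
t(P) = 12 (t(P) = 2*6 = 12)
p = 0 (p = (46 - 46)/5 = (1/5)*0 = 0)
T(w, d) = 12*d + 12*w (T(w, d) = (w + d)*12 = (d + w)*12 = 12*d + 12*w)
((-910 - 683) + T(49, 32))/(2466 + p) = ((-910 - 683) + (12*32 + 12*49))/(2466 + 0) = (-1593 + (384 + 588))/2466 = (-1593 + 972)*(1/2466) = -621*1/2466 = -69/274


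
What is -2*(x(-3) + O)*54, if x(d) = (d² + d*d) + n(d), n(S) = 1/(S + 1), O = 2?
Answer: -2106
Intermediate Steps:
n(S) = 1/(1 + S)
x(d) = 1/(1 + d) + 2*d² (x(d) = (d² + d*d) + 1/(1 + d) = (d² + d²) + 1/(1 + d) = 2*d² + 1/(1 + d) = 1/(1 + d) + 2*d²)
-2*(x(-3) + O)*54 = -2*((1 + 2*(-3)²*(1 - 3))/(1 - 3) + 2)*54 = -2*((1 + 2*9*(-2))/(-2) + 2)*54 = -2*(-(1 - 36)/2 + 2)*54 = -2*(-½*(-35) + 2)*54 = -2*(35/2 + 2)*54 = -2*39/2*54 = -39*54 = -2106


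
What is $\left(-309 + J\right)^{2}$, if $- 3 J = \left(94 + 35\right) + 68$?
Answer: $\frac{1263376}{9} \approx 1.4038 \cdot 10^{5}$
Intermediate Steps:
$J = - \frac{197}{3}$ ($J = - \frac{\left(94 + 35\right) + 68}{3} = - \frac{129 + 68}{3} = \left(- \frac{1}{3}\right) 197 = - \frac{197}{3} \approx -65.667$)
$\left(-309 + J\right)^{2} = \left(-309 - \frac{197}{3}\right)^{2} = \left(- \frac{1124}{3}\right)^{2} = \frac{1263376}{9}$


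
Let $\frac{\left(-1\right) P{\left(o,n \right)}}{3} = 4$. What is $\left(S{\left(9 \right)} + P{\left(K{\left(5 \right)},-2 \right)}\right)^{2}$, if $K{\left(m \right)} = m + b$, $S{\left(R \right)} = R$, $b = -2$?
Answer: $9$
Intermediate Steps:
$K{\left(m \right)} = -2 + m$ ($K{\left(m \right)} = m - 2 = -2 + m$)
$P{\left(o,n \right)} = -12$ ($P{\left(o,n \right)} = \left(-3\right) 4 = -12$)
$\left(S{\left(9 \right)} + P{\left(K{\left(5 \right)},-2 \right)}\right)^{2} = \left(9 - 12\right)^{2} = \left(-3\right)^{2} = 9$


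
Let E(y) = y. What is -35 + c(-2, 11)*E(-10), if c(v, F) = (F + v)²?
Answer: -845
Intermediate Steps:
-35 + c(-2, 11)*E(-10) = -35 + (11 - 2)²*(-10) = -35 + 9²*(-10) = -35 + 81*(-10) = -35 - 810 = -845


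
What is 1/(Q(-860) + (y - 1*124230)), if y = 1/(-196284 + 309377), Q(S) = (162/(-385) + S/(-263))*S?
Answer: -2290246343/290129087304663 ≈ -7.8939e-6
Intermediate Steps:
Q(S) = S*(-162/385 - S/263) (Q(S) = (162*(-1/385) + S*(-1/263))*S = (-162/385 - S/263)*S = S*(-162/385 - S/263))
y = 1/113093 ≈ 8.8423e-6
1/(Q(-860) + (y - 1*124230)) = 1/(-1/101255*(-860)*(42606 + 385*(-860)) + (1/113093 - 1*124230)) = 1/(-1/101255*(-860)*(42606 - 331100) + (1/113093 - 124230)) = 1/(-1/101255*(-860)*(-288494) - 14049543389/113093) = 1/(-49620968/20251 - 14049543389/113093) = 1/(-290129087304663/2290246343) = -2290246343/290129087304663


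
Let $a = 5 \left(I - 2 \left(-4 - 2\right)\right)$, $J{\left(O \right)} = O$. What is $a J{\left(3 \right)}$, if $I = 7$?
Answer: $285$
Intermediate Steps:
$a = 95$ ($a = 5 \left(7 - 2 \left(-4 - 2\right)\right) = 5 \left(7 - -12\right) = 5 \left(7 + 12\right) = 5 \cdot 19 = 95$)
$a J{\left(3 \right)} = 95 \cdot 3 = 285$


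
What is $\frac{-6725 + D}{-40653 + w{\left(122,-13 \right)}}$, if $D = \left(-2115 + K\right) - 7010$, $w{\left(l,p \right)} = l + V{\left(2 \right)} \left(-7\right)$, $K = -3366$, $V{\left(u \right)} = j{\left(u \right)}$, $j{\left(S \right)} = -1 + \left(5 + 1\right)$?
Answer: $\frac{9608}{20283} \approx 0.4737$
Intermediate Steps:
$j{\left(S \right)} = 5$ ($j{\left(S \right)} = -1 + 6 = 5$)
$V{\left(u \right)} = 5$
$w{\left(l,p \right)} = -35 + l$ ($w{\left(l,p \right)} = l + 5 \left(-7\right) = l - 35 = -35 + l$)
$D = -12491$ ($D = \left(-2115 - 3366\right) - 7010 = -5481 - 7010 = -12491$)
$\frac{-6725 + D}{-40653 + w{\left(122,-13 \right)}} = \frac{-6725 - 12491}{-40653 + \left(-35 + 122\right)} = - \frac{19216}{-40653 + 87} = - \frac{19216}{-40566} = \left(-19216\right) \left(- \frac{1}{40566}\right) = \frac{9608}{20283}$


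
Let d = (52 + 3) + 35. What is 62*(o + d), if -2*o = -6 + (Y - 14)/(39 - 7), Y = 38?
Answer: 22971/4 ≈ 5742.8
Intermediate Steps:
d = 90 (d = 55 + 35 = 90)
o = 21/8 (o = -(-6 + (38 - 14)/(39 - 7))/2 = -(-6 + 24/32)/2 = -(-6 + 24*(1/32))/2 = -(-6 + ¾)/2 = -½*(-21/4) = 21/8 ≈ 2.6250)
62*(o + d) = 62*(21/8 + 90) = 62*(741/8) = 22971/4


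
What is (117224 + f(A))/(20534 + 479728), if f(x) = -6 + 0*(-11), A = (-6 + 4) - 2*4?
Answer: 1363/5817 ≈ 0.23431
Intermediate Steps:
A = -10 (A = -2 - 8 = -10)
f(x) = -6 (f(x) = -6 + 0 = -6)
(117224 + f(A))/(20534 + 479728) = (117224 - 6)/(20534 + 479728) = 117218/500262 = 117218*(1/500262) = 1363/5817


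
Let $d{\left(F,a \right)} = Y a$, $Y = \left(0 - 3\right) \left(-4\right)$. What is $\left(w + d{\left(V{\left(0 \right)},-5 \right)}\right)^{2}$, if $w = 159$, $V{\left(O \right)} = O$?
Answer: $9801$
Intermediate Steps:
$Y = 12$ ($Y = \left(0 - 3\right) \left(-4\right) = \left(-3\right) \left(-4\right) = 12$)
$d{\left(F,a \right)} = 12 a$
$\left(w + d{\left(V{\left(0 \right)},-5 \right)}\right)^{2} = \left(159 + 12 \left(-5\right)\right)^{2} = \left(159 - 60\right)^{2} = 99^{2} = 9801$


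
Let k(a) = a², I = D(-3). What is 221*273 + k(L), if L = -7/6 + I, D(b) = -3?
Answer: 2172613/36 ≈ 60350.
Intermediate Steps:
I = -3
L = -25/6 (L = -7/6 - 3 = -25/6 ≈ -4.1667)
221*273 + k(L) = 221*273 + (-25/6)² = 60333 + 625/36 = 2172613/36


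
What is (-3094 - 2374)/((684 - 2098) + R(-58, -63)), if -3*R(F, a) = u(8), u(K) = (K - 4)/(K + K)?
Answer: 65616/16969 ≈ 3.8668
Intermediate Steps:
u(K) = (-4 + K)/(2*K) (u(K) = (-4 + K)/((2*K)) = (-4 + K)*(1/(2*K)) = (-4 + K)/(2*K))
R(F, a) = -1/12 (R(F, a) = -(-4 + 8)/(6*8) = -4/(6*8) = -⅓*¼ = -1/12)
(-3094 - 2374)/((684 - 2098) + R(-58, -63)) = (-3094 - 2374)/((684 - 2098) - 1/12) = -5468/(-1414 - 1/12) = -5468/(-16969/12) = -5468*(-12/16969) = 65616/16969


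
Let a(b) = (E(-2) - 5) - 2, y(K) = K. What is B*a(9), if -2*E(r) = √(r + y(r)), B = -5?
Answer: 35 + 5*I ≈ 35.0 + 5.0*I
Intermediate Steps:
E(r) = -√2*√r/2 (E(r) = -√(r + r)/2 = -√2*√r/2)
a(b) = -7 - I (a(b) = (-√2*√(-2)/2 - 5) - 2 = (-√2*I*√2/2 - 5) - 2 = (-I - 5) - 2 = (-5 - I) - 2 = -7 - I)
B*a(9) = -5*(-7 - I) = 35 + 5*I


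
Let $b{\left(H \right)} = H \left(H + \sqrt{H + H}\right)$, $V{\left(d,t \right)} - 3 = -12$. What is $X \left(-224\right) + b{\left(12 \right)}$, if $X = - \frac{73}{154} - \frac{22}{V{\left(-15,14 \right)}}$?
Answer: $- \frac{29440}{99} + 24 \sqrt{6} \approx -238.59$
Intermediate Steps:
$V{\left(d,t \right)} = -9$ ($V{\left(d,t \right)} = 3 - 12 = -9$)
$X = \frac{2731}{1386}$ ($X = - \frac{73}{154} - \frac{22}{-9} = \left(-73\right) \frac{1}{154} - - \frac{22}{9} = - \frac{73}{154} + \frac{22}{9} = \frac{2731}{1386} \approx 1.9704$)
$b{\left(H \right)} = H \left(H + \sqrt{2} \sqrt{H}\right)$ ($b{\left(H \right)} = H \left(H + \sqrt{2 H}\right) = H \left(H + \sqrt{2} \sqrt{H}\right)$)
$X \left(-224\right) + b{\left(12 \right)} = \frac{2731}{1386} \left(-224\right) + \left(12^{2} + \sqrt{2} \cdot 12^{\frac{3}{2}}\right) = - \frac{43696}{99} + \left(144 + \sqrt{2} \cdot 24 \sqrt{3}\right) = - \frac{43696}{99} + \left(144 + 24 \sqrt{6}\right) = - \frac{29440}{99} + 24 \sqrt{6}$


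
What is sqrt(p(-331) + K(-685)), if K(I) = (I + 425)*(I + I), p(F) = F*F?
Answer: sqrt(465761) ≈ 682.47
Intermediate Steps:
p(F) = F**2
K(I) = 2*I*(425 + I) (K(I) = (425 + I)*(2*I) = 2*I*(425 + I))
sqrt(p(-331) + K(-685)) = sqrt((-331)**2 + 2*(-685)*(425 - 685)) = sqrt(109561 + 2*(-685)*(-260)) = sqrt(109561 + 356200) = sqrt(465761)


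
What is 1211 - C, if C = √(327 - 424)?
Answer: 1211 - I*√97 ≈ 1211.0 - 9.8489*I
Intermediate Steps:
C = I*√97 (C = √(-97) = I*√97 ≈ 9.8489*I)
1211 - C = 1211 - I*√97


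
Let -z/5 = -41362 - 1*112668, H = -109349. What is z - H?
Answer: 879499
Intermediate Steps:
z = 770150 (z = -5*(-41362 - 1*112668) = -5*(-41362 - 112668) = -5*(-154030) = 770150)
z - H = 770150 - 1*(-109349) = 770150 + 109349 = 879499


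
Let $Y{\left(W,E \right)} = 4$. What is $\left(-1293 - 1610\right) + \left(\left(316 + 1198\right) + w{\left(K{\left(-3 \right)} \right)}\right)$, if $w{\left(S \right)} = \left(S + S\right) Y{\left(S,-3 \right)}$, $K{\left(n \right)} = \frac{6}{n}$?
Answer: $-1405$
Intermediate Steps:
$w{\left(S \right)} = 8 S$ ($w{\left(S \right)} = \left(S + S\right) 4 = 2 S 4 = 8 S$)
$\left(-1293 - 1610\right) + \left(\left(316 + 1198\right) + w{\left(K{\left(-3 \right)} \right)}\right) = \left(-1293 - 1610\right) + \left(\left(316 + 1198\right) + 8 \frac{6}{-3}\right) = \left(-1293 - 1610\right) + \left(1514 + 8 \cdot 6 \left(- \frac{1}{3}\right)\right) = -2903 + \left(1514 + 8 \left(-2\right)\right) = -2903 + \left(1514 - 16\right) = -2903 + 1498 = -1405$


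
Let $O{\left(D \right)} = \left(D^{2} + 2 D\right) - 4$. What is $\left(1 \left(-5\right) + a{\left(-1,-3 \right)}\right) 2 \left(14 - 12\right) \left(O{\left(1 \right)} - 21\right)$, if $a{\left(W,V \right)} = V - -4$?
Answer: $352$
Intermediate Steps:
$a{\left(W,V \right)} = 4 + V$ ($a{\left(W,V \right)} = V + 4 = 4 + V$)
$O{\left(D \right)} = -4 + D^{2} + 2 D$
$\left(1 \left(-5\right) + a{\left(-1,-3 \right)}\right) 2 \left(14 - 12\right) \left(O{\left(1 \right)} - 21\right) = \left(1 \left(-5\right) + \left(4 - 3\right)\right) 2 \left(14 - 12\right) \left(\left(-4 + 1^{2} + 2 \cdot 1\right) - 21\right) = \left(-5 + 1\right) 2 \cdot 2 \left(\left(-4 + 1 + 2\right) - 21\right) = \left(-4\right) 2 \cdot 2 \left(-1 - 21\right) = - 8 \cdot 2 \left(-22\right) = \left(-8\right) \left(-44\right) = 352$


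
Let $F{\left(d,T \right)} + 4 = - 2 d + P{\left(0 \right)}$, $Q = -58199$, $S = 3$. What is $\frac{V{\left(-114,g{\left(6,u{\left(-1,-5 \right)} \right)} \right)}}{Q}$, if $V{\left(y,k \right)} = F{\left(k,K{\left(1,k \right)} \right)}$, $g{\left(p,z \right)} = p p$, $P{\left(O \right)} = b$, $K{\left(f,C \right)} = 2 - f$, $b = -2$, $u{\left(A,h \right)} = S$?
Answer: $\frac{78}{58199} \approx 0.0013402$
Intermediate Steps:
$u{\left(A,h \right)} = 3$
$P{\left(O \right)} = -2$
$g{\left(p,z \right)} = p^{2}$
$F{\left(d,T \right)} = -6 - 2 d$ ($F{\left(d,T \right)} = -4 - \left(2 + 2 d\right) = -6 - 2 d$)
$V{\left(y,k \right)} = -6 - 2 k$
$\frac{V{\left(-114,g{\left(6,u{\left(-1,-5 \right)} \right)} \right)}}{Q} = \frac{-6 - 2 \cdot 6^{2}}{-58199} = \left(-6 - 72\right) \left(- \frac{1}{58199}\right) = \left(-78\right) \left(- \frac{1}{58199}\right) = \frac{78}{58199}$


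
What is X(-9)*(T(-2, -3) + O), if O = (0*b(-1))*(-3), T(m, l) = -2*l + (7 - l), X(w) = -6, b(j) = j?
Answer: -96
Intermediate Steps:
T(m, l) = 7 - 3*l
O = 0 (O = (0*(-1))*(-3) = 0*(-3) = 0)
X(-9)*(T(-2, -3) + O) = -6*((7 - 3*(-3)) + 0) = -6*((7 + 9) + 0) = -6*(16 + 0) = -6*16 = -96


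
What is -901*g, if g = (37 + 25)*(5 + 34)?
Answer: -2178618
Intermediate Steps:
g = 2418 (g = 62*39 = 2418)
-901*g = -901*2418 = -2178618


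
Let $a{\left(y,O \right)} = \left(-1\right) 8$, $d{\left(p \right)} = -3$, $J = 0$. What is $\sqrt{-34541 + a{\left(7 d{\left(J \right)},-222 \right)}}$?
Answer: $i \sqrt{34549} \approx 185.87 i$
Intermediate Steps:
$a{\left(y,O \right)} = -8$
$\sqrt{-34541 + a{\left(7 d{\left(J \right)},-222 \right)}} = \sqrt{-34541 - 8} = \sqrt{-34549} = i \sqrt{34549}$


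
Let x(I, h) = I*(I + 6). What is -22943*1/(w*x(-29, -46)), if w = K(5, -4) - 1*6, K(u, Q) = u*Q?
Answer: 22943/17342 ≈ 1.3230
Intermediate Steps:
K(u, Q) = Q*u
x(I, h) = I*(6 + I)
w = -26 (w = -4*5 - 1*6 = -20 - 6 = -26)
-22943*1/(w*x(-29, -46)) = -22943*1/(754*(6 - 29)) = -22943/((-(-754)*(-23))) = -22943/((-26*667)) = -22943/(-17342) = -22943*(-1/17342) = 22943/17342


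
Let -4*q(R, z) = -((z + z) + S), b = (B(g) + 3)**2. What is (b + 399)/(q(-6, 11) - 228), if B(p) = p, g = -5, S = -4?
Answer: -806/447 ≈ -1.8031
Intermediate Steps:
b = 4 (b = (-5 + 3)**2 = (-2)**2 = 4)
q(R, z) = -1 + z/2 (q(R, z) = -(-1)*((z + z) - 4)/4 = -(-1)*(2*z - 4)/4 = -(-1)*(-4 + 2*z)/4 = -(4 - 2*z)/4 = -1 + z/2)
(b + 399)/(q(-6, 11) - 228) = (4 + 399)/((-1 + (1/2)*11) - 228) = 403/((-1 + 11/2) - 228) = 403/(9/2 - 228) = 403/(-447/2) = 403*(-2/447) = -806/447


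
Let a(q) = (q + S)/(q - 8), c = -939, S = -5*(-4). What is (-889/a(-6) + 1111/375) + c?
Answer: -17639/375 ≈ -47.037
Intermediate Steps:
S = 20
a(q) = (20 + q)/(-8 + q) (a(q) = (q + 20)/(q - 8) = (20 + q)/(-8 + q))
(-889/a(-6) + 1111/375) + c = (-889*(-8 - 6)/(20 - 6) + 1111/375) - 939 = (-889/(14/(-14)) + 1111*(1/375)) - 939 = (-889/((-1/14*14)) + 1111/375) - 939 = (-889/(-1) + 1111/375) - 939 = (-889*(-1) + 1111/375) - 939 = (889 + 1111/375) - 939 = 334486/375 - 939 = -17639/375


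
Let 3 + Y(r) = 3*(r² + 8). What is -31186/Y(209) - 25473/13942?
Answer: -943347121/456823572 ≈ -2.0650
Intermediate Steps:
Y(r) = 21 + 3*r² (Y(r) = -3 + 3*(r² + 8) = -3 + 3*(8 + r²) = -3 + (24 + 3*r²) = 21 + 3*r²)
-31186/Y(209) - 25473/13942 = -31186/(21 + 3*209²) - 25473/13942 = -31186/(21 + 3*43681) - 25473*1/13942 = -31186/(21 + 131043) - 25473/13942 = -31186/131064 - 25473/13942 = -31186*1/131064 - 25473/13942 = -15593/65532 - 25473/13942 = -943347121/456823572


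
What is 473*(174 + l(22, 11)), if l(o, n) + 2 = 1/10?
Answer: 814033/10 ≈ 81403.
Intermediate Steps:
l(o, n) = -19/10 (l(o, n) = -2 + 1/10 = -2 + ⅒ = -19/10)
473*(174 + l(22, 11)) = 473*(174 - 19/10) = 473*(1721/10) = 814033/10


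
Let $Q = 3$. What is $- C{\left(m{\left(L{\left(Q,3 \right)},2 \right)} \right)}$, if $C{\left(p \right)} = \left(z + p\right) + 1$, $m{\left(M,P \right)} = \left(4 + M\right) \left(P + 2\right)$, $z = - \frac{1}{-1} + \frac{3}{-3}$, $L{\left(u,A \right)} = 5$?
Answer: $-37$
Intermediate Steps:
$z = 0$ ($z = \left(-1\right) \left(-1\right) + 3 \left(- \frac{1}{3}\right) = 1 - 1 = 0$)
$m{\left(M,P \right)} = \left(2 + P\right) \left(4 + M\right)$ ($m{\left(M,P \right)} = \left(4 + M\right) \left(2 + P\right) = \left(2 + P\right) \left(4 + M\right)$)
$C{\left(p \right)} = 1 + p$ ($C{\left(p \right)} = \left(0 + p\right) + 1 = p + 1 = 1 + p$)
$- C{\left(m{\left(L{\left(Q,3 \right)},2 \right)} \right)} = - (1 + \left(8 + 2 \cdot 5 + 4 \cdot 2 + 5 \cdot 2\right)) = - (1 + \left(8 + 10 + 8 + 10\right)) = - (1 + 36) = \left(-1\right) 37 = -37$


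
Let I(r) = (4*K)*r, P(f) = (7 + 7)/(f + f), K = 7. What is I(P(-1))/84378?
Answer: -2/861 ≈ -0.0023229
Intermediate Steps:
P(f) = 7/f (P(f) = 14/((2*f)) = 14*(1/(2*f)) = 7/f)
I(r) = 28*r (I(r) = (4*7)*r = 28*r)
I(P(-1))/84378 = (28*(7/(-1)))/84378 = (28*(7*(-1)))*(1/84378) = (28*(-7))*(1/84378) = -196*1/84378 = -2/861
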